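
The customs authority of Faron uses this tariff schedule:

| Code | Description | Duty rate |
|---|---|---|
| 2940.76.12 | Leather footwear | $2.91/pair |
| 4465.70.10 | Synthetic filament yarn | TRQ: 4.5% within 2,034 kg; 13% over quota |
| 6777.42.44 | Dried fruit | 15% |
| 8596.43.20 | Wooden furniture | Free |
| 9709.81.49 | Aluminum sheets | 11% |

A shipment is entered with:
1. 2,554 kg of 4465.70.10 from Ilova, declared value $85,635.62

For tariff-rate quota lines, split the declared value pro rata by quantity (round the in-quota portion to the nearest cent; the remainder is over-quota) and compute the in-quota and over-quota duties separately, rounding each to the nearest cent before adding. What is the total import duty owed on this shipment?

$5,335.63

Line 1 (4465.70.10, Ilova, 2,554 kg, $85,635.62):
Code 4465.70.10 is under a tariff-rate quota (threshold 2,034 kg). In-quota: 2,034 kg at 4.5%; over-quota: 520 kg at 13%.
Pro-rata value split: in-quota = $85,635.62 × 2,034/2,554 = $68,200.02; over-quota = $85,635.62 − $68,200.02 = $17,435.60.
In-quota duty = $68,200.02 × 4.5% = $3,069.00. Over-quota duty = $17,435.60 × 13% = $2,266.63.
Line duty = $3,069.00 + $2,266.63 = $5,335.63.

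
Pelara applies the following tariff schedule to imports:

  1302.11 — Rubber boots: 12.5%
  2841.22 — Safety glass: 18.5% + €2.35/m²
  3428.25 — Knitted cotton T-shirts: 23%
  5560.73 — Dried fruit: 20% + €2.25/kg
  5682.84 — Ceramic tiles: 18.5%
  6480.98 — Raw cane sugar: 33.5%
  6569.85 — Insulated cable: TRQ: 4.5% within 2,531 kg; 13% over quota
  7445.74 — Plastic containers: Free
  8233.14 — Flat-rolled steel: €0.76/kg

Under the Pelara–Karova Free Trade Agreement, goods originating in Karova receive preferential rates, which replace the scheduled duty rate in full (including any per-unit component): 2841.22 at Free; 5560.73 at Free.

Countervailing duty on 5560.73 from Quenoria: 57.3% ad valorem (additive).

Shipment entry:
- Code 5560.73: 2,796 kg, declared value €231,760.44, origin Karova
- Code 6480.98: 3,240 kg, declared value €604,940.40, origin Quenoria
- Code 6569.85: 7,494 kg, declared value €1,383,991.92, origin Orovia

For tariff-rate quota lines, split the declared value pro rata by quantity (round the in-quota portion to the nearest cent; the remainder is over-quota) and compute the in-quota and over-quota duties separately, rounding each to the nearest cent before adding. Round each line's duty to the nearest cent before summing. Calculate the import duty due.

Line 1 (5560.73, Karova, 2,796 kg, €231,760.44):
Base rate for 5560.73 is 20% + €2.25/kg.
Origin Karova qualifies under the Pelara–Karova agreement and 5560.73 is covered: preferential rate Free applies instead.
The additional-duty order on 5560.73 targets Quenoria, not Karova; it does not apply.
Duty = €231,760.44 × 0% = €0.00.
Line 2 (6480.98, Quenoria, 3,240 kg, €604,940.40):
Base rate for 6480.98 is 33.5%.
Duty = €604,940.40 × 33.5% = €202,655.03.
Line 3 (6569.85, Orovia, 7,494 kg, €1,383,991.92):
Code 6569.85 is under a tariff-rate quota (threshold 2,531 kg). In-quota: 2,531 kg at 4.5%; over-quota: 4,963 kg at 13%.
Pro-rata value split: in-quota = €1,383,991.92 × 2,531/7,494 = €467,425.08; over-quota = €1,383,991.92 − €467,425.08 = €916,566.84.
In-quota duty = €467,425.08 × 4.5% = €21,034.13. Over-quota duty = €916,566.84 × 13% = €119,153.69.
Line duty = €21,034.13 + €119,153.69 = €140,187.82.
Total = €0.00 + €202,655.03 + €140,187.82 = €342,842.85.

€342,842.85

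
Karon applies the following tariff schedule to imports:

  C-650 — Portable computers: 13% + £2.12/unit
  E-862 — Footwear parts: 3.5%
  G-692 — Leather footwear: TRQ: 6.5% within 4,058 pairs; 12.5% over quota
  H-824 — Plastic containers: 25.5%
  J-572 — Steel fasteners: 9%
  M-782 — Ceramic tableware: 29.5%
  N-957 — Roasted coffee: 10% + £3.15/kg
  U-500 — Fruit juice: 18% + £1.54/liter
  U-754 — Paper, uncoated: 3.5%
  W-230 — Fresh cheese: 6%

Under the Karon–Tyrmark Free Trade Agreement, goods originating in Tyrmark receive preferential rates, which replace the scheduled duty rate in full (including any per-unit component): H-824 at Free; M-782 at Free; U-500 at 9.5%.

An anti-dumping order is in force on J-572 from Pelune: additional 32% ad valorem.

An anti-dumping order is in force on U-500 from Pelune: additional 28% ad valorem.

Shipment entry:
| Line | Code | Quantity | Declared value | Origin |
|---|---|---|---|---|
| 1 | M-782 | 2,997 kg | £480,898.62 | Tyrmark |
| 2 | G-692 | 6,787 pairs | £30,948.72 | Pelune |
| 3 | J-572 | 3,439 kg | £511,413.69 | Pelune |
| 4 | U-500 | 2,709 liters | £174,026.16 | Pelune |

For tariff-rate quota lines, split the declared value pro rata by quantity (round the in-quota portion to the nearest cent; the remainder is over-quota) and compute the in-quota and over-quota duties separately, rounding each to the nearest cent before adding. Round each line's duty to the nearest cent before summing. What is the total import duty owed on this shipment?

£296,661.82

Line 1 (M-782, Tyrmark, 2,997 kg, £480,898.62):
Base rate for M-782 is 29.5%.
Origin Tyrmark qualifies under the Karon–Tyrmark agreement and M-782 is covered: preferential rate Free applies instead.
Duty = £480,898.62 × 0% = £0.00.
Line 2 (G-692, Pelune, 6,787 pairs, £30,948.72):
Code G-692 is under a tariff-rate quota (threshold 4,058 pairs). In-quota: 4,058 pairs at 6.5%; over-quota: 2,729 pairs at 12.5%.
Pro-rata value split: in-quota = £30,948.72 × 4,058/6,787 = £18,504.48; over-quota = £30,948.72 − £18,504.48 = £12,444.24.
In-quota duty = £18,504.48 × 6.5% = £1,202.79. Over-quota duty = £12,444.24 × 12.5% = £1,555.53.
Line duty = £1,202.79 + £1,555.53 = £2,758.32.
Line 3 (J-572, Pelune, 3,439 kg, £511,413.69):
Base rate for J-572 is 9%.
Additional duty on J-572 from Pelune: +32%. Applied ad valorem rate: 9% + 32% = 41%.
Duty = £511,413.69 × 41% = £209,679.61.
Line 4 (U-500, Pelune, 2,709 liters, £174,026.16):
Base rate for U-500 is 18% + £1.54/liter.
U-500 has an FTA preferential rate, but origin Pelune is not Tyrmark; base rate stands.
Additional duty on U-500 from Pelune: +28%. Applied ad valorem rate: 18% + 28% = 46%.
Duty = £174,026.16 × 46% + 2,709 × £1.54 = £84,223.89.
Total = £0.00 + £2,758.32 + £209,679.61 + £84,223.89 = £296,661.82.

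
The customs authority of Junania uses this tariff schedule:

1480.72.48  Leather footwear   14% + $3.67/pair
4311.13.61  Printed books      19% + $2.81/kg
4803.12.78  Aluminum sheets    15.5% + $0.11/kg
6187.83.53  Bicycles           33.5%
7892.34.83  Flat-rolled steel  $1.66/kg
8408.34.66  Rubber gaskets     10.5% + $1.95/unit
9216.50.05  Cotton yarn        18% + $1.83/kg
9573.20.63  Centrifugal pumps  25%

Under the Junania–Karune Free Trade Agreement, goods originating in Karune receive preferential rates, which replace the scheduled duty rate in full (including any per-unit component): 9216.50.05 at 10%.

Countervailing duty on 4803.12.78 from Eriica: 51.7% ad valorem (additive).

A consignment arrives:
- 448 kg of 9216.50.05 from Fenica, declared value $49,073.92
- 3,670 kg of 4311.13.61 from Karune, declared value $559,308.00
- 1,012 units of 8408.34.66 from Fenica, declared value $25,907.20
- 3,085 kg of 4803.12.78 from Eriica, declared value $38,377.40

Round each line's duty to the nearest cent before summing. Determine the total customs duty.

Line 1 (9216.50.05, Fenica, 448 kg, $49,073.92):
Base rate for 9216.50.05 is 18% + $1.83/kg.
9216.50.05 has an FTA preferential rate, but origin Fenica is not Karune; base rate stands.
Duty = $49,073.92 × 18% + 448 × $1.83 = $9,653.15.
Line 2 (4311.13.61, Karune, 3,670 kg, $559,308.00):
Base rate for 4311.13.61 is 19% + $2.81/kg.
Origin Karune is the FTA partner but 4311.13.61 is not on the preference list; base rate stands.
Duty = $559,308.00 × 19% + 3,670 × $2.81 = $116,581.22.
Line 3 (8408.34.66, Fenica, 1,012 units, $25,907.20):
Base rate for 8408.34.66 is 10.5% + $1.95/unit.
Duty = $25,907.20 × 10.5% + 1,012 × $1.95 = $4,693.66.
Line 4 (4803.12.78, Eriica, 3,085 kg, $38,377.40):
Base rate for 4803.12.78 is 15.5% + $0.11/kg.
Additional duty on 4803.12.78 from Eriica: +51.7%. Applied ad valorem rate: 15.5% + 51.7% = 67.2%.
Duty = $38,377.40 × 67.2% + 3,085 × $0.11 = $26,128.96.
Total = $9,653.15 + $116,581.22 + $4,693.66 + $26,128.96 = $157,056.99.

$157,056.99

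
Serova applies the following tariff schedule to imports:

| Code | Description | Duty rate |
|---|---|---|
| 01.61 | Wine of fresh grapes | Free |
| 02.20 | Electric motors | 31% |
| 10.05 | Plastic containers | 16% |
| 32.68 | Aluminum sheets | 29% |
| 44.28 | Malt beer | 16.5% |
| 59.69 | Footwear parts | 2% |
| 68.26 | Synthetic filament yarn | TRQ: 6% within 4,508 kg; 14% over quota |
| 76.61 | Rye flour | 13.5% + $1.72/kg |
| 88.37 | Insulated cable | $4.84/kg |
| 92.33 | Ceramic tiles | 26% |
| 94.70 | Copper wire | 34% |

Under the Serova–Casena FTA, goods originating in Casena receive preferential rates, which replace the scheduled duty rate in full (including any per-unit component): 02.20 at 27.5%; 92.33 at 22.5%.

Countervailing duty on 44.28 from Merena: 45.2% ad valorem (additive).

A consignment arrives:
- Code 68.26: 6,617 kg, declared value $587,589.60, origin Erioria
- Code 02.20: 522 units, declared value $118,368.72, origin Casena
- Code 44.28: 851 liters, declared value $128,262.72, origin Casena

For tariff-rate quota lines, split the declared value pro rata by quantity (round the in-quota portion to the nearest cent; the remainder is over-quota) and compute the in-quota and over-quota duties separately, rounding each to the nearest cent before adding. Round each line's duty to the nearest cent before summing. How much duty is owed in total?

$103,952.46

Line 1 (68.26, Erioria, 6,617 kg, $587,589.60):
Code 68.26 is under a tariff-rate quota (threshold 4,508 kg). In-quota: 4,508 kg at 6%; over-quota: 2,109 kg at 14%.
Pro-rata value split: in-quota = $587,589.60 × 4,508/6,617 = $400,310.40; over-quota = $587,589.60 − $400,310.40 = $187,279.20.
In-quota duty = $400,310.40 × 6% = $24,018.62. Over-quota duty = $187,279.20 × 14% = $26,219.09.
Line duty = $24,018.62 + $26,219.09 = $50,237.71.
Line 2 (02.20, Casena, 522 units, $118,368.72):
Base rate for 02.20 is 31%.
Origin Casena qualifies under the Serova–Casena agreement and 02.20 is covered: preferential rate 27.5% applies instead.
Duty = $118,368.72 × 27.5% = $32,551.40.
Line 3 (44.28, Casena, 851 liters, $128,262.72):
Base rate for 44.28 is 16.5%.
Origin Casena is the FTA partner but 44.28 is not on the preference list; base rate stands.
The additional-duty order on 44.28 targets Merena, not Casena; it does not apply.
Duty = $128,262.72 × 16.5% = $21,163.35.
Total = $50,237.71 + $32,551.40 + $21,163.35 = $103,952.46.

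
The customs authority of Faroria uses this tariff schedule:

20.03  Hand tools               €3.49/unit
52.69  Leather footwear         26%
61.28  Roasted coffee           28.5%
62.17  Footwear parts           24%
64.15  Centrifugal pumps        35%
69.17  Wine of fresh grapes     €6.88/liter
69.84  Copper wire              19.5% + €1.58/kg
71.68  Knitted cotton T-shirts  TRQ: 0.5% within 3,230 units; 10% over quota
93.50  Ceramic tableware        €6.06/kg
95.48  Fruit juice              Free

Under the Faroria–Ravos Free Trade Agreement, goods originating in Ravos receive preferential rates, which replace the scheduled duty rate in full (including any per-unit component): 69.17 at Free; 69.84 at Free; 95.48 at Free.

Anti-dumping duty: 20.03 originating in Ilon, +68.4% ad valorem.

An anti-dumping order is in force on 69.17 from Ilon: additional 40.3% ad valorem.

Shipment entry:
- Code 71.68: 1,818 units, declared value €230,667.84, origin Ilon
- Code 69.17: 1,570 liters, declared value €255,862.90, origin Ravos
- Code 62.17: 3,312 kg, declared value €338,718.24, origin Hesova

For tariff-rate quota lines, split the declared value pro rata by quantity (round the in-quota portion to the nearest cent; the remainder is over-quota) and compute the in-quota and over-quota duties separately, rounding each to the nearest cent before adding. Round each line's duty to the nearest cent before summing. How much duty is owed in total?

€82,445.72

Line 1 (71.68, Ilon, 1,818 units, €230,667.84):
Code 71.68 is under a tariff-rate quota (threshold 3,230 units). Quantity 1,818 units is within the quota, so the in-quota rate 0.5% applies to the full value.
Duty = €230,667.84 × 0.5% = €1,153.34.
Line 2 (69.17, Ravos, 1,570 liters, €255,862.90):
Base rate for 69.17 is €6.88/liter.
Origin Ravos qualifies under the Faroria–Ravos agreement and 69.17 is covered: preferential rate Free applies instead.
The additional-duty order on 69.17 targets Ilon, not Ravos; it does not apply.
Duty = €255,862.90 × 0% = €0.00.
Line 3 (62.17, Hesova, 3,312 kg, €338,718.24):
Base rate for 62.17 is 24%.
Duty = €338,718.24 × 24% = €81,292.38.
Total = €1,153.34 + €0.00 + €81,292.38 = €82,445.72.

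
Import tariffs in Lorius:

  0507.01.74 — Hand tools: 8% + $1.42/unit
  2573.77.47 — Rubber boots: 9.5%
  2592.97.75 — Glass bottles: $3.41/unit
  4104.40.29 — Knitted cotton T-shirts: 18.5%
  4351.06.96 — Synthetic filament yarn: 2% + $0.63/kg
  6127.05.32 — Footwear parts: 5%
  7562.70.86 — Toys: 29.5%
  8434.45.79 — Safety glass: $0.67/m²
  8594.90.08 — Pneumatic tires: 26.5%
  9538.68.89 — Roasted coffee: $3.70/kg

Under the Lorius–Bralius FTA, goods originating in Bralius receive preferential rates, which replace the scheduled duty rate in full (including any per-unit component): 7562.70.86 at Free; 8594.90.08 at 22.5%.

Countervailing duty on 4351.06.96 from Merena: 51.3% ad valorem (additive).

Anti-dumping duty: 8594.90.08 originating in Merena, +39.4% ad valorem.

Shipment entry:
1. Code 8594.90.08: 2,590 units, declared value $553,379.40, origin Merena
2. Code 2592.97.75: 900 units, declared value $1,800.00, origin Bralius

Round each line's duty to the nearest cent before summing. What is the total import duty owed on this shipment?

Line 1 (8594.90.08, Merena, 2,590 units, $553,379.40):
Base rate for 8594.90.08 is 26.5%.
8594.90.08 has an FTA preferential rate, but origin Merena is not Bralius; base rate stands.
Additional duty on 8594.90.08 from Merena: +39.4%. Applied ad valorem rate: 26.5% + 39.4% = 65.9%.
Duty = $553,379.40 × 65.9% = $364,677.02.
Line 2 (2592.97.75, Bralius, 900 units, $1,800.00):
Base rate for 2592.97.75 is $3.41/unit.
Origin Bralius is the FTA partner but 2592.97.75 is not on the preference list; base rate stands.
Duty = 900 × $3.41 = $3,069.00.
Total = $364,677.02 + $3,069.00 = $367,746.02.

$367,746.02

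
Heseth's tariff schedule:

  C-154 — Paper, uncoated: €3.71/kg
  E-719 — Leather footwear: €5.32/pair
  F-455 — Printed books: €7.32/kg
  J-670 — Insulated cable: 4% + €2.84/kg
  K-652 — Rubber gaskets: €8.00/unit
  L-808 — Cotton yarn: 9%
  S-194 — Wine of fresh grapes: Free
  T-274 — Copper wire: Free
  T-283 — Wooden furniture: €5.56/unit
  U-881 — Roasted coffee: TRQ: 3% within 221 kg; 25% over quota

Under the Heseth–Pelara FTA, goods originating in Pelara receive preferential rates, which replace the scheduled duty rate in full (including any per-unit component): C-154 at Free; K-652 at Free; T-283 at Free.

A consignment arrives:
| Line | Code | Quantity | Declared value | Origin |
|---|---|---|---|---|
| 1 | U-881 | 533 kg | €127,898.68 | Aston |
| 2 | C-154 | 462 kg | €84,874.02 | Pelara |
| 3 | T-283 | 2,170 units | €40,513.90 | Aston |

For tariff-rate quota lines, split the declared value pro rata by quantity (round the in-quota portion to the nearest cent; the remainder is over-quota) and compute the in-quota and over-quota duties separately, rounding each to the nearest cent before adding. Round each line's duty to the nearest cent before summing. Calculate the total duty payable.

Line 1 (U-881, Aston, 533 kg, €127,898.68):
Code U-881 is under a tariff-rate quota (threshold 221 kg). In-quota: 221 kg at 3%; over-quota: 312 kg at 25%.
Pro-rata value split: in-quota = €127,898.68 × 221/533 = €53,031.16; over-quota = €127,898.68 − €53,031.16 = €74,867.52.
In-quota duty = €53,031.16 × 3% = €1,590.93. Over-quota duty = €74,867.52 × 25% = €18,716.88.
Line duty = €1,590.93 + €18,716.88 = €20,307.81.
Line 2 (C-154, Pelara, 462 kg, €84,874.02):
Base rate for C-154 is €3.71/kg.
Origin Pelara qualifies under the Heseth–Pelara agreement and C-154 is covered: preferential rate Free applies instead.
Duty = €84,874.02 × 0% = €0.00.
Line 3 (T-283, Aston, 2,170 units, €40,513.90):
Base rate for T-283 is €5.56/unit.
T-283 has an FTA preferential rate, but origin Aston is not Pelara; base rate stands.
Duty = 2,170 × €5.56 = €12,065.20.
Total = €20,307.81 + €0.00 + €12,065.20 = €32,373.01.

€32,373.01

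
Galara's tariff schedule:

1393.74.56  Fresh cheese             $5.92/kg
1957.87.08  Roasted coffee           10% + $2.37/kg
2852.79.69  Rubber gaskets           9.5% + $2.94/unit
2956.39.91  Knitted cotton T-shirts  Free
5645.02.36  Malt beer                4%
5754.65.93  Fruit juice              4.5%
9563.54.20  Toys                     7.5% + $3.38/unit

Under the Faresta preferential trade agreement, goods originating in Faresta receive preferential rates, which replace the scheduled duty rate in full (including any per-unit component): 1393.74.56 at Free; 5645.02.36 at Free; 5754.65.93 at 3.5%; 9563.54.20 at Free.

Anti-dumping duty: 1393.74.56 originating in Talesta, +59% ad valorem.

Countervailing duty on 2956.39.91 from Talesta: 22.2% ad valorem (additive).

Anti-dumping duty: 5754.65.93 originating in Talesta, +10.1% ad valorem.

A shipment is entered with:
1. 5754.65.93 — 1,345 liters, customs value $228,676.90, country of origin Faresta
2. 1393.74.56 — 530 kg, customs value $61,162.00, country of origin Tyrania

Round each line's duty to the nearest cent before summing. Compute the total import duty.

Line 1 (5754.65.93, Faresta, 1,345 liters, $228,676.90):
Base rate for 5754.65.93 is 4.5%.
Origin Faresta qualifies under the Galara–Faresta agreement and 5754.65.93 is covered: preferential rate 3.5% applies instead.
The additional-duty order on 5754.65.93 targets Talesta, not Faresta; it does not apply.
Duty = $228,676.90 × 3.5% = $8,003.69.
Line 2 (1393.74.56, Tyrania, 530 kg, $61,162.00):
Base rate for 1393.74.56 is $5.92/kg.
1393.74.56 has an FTA preferential rate, but origin Tyrania is not Faresta; base rate stands.
The additional-duty order on 1393.74.56 targets Talesta, not Tyrania; it does not apply.
Duty = 530 × $5.92 = $3,137.60.
Total = $8,003.69 + $3,137.60 = $11,141.29.

$11,141.29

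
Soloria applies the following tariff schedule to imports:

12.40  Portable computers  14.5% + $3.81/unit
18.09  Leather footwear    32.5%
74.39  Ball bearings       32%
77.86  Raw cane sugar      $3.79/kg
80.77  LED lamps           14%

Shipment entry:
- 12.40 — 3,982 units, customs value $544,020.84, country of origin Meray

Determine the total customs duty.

Line 1 (12.40, Meray, 3,982 units, $544,020.84):
Base rate for 12.40 is 14.5% + $3.81/unit.
Duty = $544,020.84 × 14.5% + 3,982 × $3.81 = $94,054.44.

$94,054.44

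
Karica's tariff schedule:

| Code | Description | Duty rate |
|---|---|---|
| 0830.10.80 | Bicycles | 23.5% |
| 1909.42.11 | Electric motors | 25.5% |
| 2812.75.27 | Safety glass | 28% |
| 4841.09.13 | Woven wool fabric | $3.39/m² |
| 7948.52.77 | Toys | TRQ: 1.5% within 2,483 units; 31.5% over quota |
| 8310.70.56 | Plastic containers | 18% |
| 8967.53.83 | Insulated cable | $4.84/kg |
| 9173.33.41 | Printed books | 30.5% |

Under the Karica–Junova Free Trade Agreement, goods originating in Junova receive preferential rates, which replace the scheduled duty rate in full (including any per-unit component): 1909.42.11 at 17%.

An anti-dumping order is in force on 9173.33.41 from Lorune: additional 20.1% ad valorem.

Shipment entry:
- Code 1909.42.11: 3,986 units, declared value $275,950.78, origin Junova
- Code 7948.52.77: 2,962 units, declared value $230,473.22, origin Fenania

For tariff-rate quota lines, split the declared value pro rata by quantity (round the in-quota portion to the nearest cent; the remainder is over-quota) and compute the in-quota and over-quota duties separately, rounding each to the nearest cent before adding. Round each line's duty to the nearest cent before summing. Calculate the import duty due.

$61,550.02

Line 1 (1909.42.11, Junova, 3,986 units, $275,950.78):
Base rate for 1909.42.11 is 25.5%.
Origin Junova qualifies under the Karica–Junova agreement and 1909.42.11 is covered: preferential rate 17% applies instead.
Duty = $275,950.78 × 17% = $46,911.63.
Line 2 (7948.52.77, Fenania, 2,962 units, $230,473.22):
Code 7948.52.77 is under a tariff-rate quota (threshold 2,483 units). In-quota: 2,483 units at 1.5%; over-quota: 479 units at 31.5%.
Pro-rata value split: in-quota = $230,473.22 × 2,483/2,962 = $193,202.23; over-quota = $230,473.22 − $193,202.23 = $37,270.99.
In-quota duty = $193,202.23 × 1.5% = $2,898.03. Over-quota duty = $37,270.99 × 31.5% = $11,740.36.
Line duty = $2,898.03 + $11,740.36 = $14,638.39.
Total = $46,911.63 + $14,638.39 = $61,550.02.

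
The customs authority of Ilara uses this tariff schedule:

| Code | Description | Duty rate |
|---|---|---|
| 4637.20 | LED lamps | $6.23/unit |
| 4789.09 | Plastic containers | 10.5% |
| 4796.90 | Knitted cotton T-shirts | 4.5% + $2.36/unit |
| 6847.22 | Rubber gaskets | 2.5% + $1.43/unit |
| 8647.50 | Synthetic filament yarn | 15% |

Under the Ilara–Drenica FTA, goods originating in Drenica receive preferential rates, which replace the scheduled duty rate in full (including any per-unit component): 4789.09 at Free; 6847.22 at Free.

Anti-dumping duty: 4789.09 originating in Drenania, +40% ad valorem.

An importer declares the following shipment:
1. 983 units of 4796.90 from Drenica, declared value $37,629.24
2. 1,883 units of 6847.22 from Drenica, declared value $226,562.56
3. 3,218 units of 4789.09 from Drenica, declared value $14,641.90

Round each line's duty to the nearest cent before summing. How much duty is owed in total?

Line 1 (4796.90, Drenica, 983 units, $37,629.24):
Base rate for 4796.90 is 4.5% + $2.36/unit.
Origin Drenica is the FTA partner but 4796.90 is not on the preference list; base rate stands.
Duty = $37,629.24 × 4.5% + 983 × $2.36 = $4,013.20.
Line 2 (6847.22, Drenica, 1,883 units, $226,562.56):
Base rate for 6847.22 is 2.5% + $1.43/unit.
Origin Drenica qualifies under the Ilara–Drenica agreement and 6847.22 is covered: preferential rate Free applies instead.
Duty = $226,562.56 × 0% = $0.00.
Line 3 (4789.09, Drenica, 3,218 units, $14,641.90):
Base rate for 4789.09 is 10.5%.
Origin Drenica qualifies under the Ilara–Drenica agreement and 4789.09 is covered: preferential rate Free applies instead.
The additional-duty order on 4789.09 targets Drenania, not Drenica; it does not apply.
Duty = $14,641.90 × 0% = $0.00.
Total = $4,013.20 + $0.00 + $0.00 = $4,013.20.

$4,013.20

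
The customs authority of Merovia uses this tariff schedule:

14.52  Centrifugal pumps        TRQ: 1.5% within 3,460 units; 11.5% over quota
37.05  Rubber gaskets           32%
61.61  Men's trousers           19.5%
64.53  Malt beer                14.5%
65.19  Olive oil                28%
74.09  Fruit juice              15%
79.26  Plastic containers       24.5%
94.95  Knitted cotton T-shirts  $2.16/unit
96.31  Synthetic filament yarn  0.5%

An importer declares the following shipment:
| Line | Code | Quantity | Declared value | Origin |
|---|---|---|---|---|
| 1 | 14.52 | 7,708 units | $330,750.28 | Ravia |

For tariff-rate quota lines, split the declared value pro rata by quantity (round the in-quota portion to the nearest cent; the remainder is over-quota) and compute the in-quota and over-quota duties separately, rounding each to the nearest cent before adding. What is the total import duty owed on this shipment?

$23,189.42

Line 1 (14.52, Ravia, 7,708 units, $330,750.28):
Code 14.52 is under a tariff-rate quota (threshold 3,460 units). In-quota: 3,460 units at 1.5%; over-quota: 4,248 units at 11.5%.
Pro-rata value split: in-quota = $330,750.28 × 3,460/7,708 = $148,468.60; over-quota = $330,750.28 − $148,468.60 = $182,281.68.
In-quota duty = $148,468.60 × 1.5% = $2,227.03. Over-quota duty = $182,281.68 × 11.5% = $20,962.39.
Line duty = $2,227.03 + $20,962.39 = $23,189.42.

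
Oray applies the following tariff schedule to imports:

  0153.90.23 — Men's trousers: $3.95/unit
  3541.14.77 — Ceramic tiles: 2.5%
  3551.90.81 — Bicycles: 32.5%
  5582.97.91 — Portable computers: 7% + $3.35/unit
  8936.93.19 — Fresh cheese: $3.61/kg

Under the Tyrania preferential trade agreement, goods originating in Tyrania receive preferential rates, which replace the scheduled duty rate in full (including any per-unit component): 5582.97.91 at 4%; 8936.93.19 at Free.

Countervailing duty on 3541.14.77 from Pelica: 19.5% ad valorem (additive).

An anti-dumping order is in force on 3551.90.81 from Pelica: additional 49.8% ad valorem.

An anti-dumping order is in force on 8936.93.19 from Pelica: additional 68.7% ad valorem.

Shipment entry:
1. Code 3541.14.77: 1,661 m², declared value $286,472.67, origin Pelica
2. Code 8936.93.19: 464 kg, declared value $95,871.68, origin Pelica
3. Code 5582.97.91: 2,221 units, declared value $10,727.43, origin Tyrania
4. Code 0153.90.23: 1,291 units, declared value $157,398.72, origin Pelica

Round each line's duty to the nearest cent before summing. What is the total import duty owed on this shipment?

$136,091.42

Line 1 (3541.14.77, Pelica, 1,661 m², $286,472.67):
Base rate for 3541.14.77 is 2.5%.
Additional duty on 3541.14.77 from Pelica: +19.5%. Applied ad valorem rate: 2.5% + 19.5% = 22%.
Duty = $286,472.67 × 22% = $63,023.99.
Line 2 (8936.93.19, Pelica, 464 kg, $95,871.68):
Base rate for 8936.93.19 is $3.61/kg.
8936.93.19 has an FTA preferential rate, but origin Pelica is not Tyrania; base rate stands.
Additional duty on 8936.93.19 from Pelica: +68.7% ad valorem. Applied ad valorem rate = 68.7%.
Duty = $95,871.68 × 68.7% + 464 × $3.61 = $67,538.88.
Line 3 (5582.97.91, Tyrania, 2,221 units, $10,727.43):
Base rate for 5582.97.91 is 7% + $3.35/unit.
Origin Tyrania qualifies under the Oray–Tyrania agreement and 5582.97.91 is covered: preferential rate 4% applies instead.
Duty = $10,727.43 × 4% = $429.10.
Line 4 (0153.90.23, Pelica, 1,291 units, $157,398.72):
Base rate for 0153.90.23 is $3.95/unit.
Duty = 1,291 × $3.95 = $5,099.45.
Total = $63,023.99 + $67,538.88 + $429.10 + $5,099.45 = $136,091.42.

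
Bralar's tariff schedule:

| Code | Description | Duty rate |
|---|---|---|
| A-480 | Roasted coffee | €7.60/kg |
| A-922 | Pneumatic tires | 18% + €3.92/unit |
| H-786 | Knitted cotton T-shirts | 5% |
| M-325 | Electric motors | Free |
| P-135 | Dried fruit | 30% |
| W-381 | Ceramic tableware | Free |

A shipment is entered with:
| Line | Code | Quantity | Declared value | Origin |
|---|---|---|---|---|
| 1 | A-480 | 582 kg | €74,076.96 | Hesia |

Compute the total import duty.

€4,423.20

Line 1 (A-480, Hesia, 582 kg, €74,076.96):
Base rate for A-480 is €7.60/kg.
Duty = 582 × €7.60 = €4,423.20.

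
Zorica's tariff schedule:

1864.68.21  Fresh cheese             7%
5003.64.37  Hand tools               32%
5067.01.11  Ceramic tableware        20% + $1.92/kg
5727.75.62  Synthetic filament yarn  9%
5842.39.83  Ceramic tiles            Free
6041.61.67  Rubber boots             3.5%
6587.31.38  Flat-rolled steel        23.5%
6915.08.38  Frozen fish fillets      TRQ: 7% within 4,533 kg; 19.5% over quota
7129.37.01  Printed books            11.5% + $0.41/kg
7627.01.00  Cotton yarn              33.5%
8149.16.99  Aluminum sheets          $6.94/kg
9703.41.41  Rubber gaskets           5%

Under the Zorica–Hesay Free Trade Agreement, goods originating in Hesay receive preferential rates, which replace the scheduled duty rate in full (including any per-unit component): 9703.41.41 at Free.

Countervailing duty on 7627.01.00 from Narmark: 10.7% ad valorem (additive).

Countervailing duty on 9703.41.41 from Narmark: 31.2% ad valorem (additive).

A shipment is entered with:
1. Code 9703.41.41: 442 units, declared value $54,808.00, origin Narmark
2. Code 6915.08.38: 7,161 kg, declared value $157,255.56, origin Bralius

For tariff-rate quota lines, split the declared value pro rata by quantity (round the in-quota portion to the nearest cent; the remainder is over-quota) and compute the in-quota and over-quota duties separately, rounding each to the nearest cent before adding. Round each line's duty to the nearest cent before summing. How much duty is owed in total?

Line 1 (9703.41.41, Narmark, 442 units, $54,808.00):
Base rate for 9703.41.41 is 5%.
9703.41.41 has an FTA preferential rate, but origin Narmark is not Hesay; base rate stands.
Additional duty on 9703.41.41 from Narmark: +31.2%. Applied ad valorem rate: 5% + 31.2% = 36.2%.
Duty = $54,808.00 × 36.2% = $19,840.50.
Line 2 (6915.08.38, Bralius, 7,161 kg, $157,255.56):
Code 6915.08.38 is under a tariff-rate quota (threshold 4,533 kg). In-quota: 4,533 kg at 7%; over-quota: 2,628 kg at 19.5%.
Pro-rata value split: in-quota = $157,255.56 × 4,533/7,161 = $99,544.68; over-quota = $157,255.56 − $99,544.68 = $57,710.88.
In-quota duty = $99,544.68 × 7% = $6,968.13. Over-quota duty = $57,710.88 × 19.5% = $11,253.62.
Line duty = $6,968.13 + $11,253.62 = $18,221.75.
Total = $19,840.50 + $18,221.75 = $38,062.25.

$38,062.25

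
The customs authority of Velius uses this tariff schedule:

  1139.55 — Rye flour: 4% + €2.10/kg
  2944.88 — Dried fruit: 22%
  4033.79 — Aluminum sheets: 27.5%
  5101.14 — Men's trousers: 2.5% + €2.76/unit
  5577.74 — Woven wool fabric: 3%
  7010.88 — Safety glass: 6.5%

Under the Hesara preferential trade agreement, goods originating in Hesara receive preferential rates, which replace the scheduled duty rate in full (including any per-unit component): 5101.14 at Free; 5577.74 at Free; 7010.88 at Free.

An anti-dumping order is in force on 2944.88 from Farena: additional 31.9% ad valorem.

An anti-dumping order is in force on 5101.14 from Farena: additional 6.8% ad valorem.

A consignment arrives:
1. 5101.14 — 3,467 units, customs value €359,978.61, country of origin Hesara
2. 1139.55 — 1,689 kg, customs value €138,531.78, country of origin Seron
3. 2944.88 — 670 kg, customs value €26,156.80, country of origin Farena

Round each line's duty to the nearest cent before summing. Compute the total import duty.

€23,186.69

Line 1 (5101.14, Hesara, 3,467 units, €359,978.61):
Base rate for 5101.14 is 2.5% + €2.76/unit.
Origin Hesara qualifies under the Velius–Hesara agreement and 5101.14 is covered: preferential rate Free applies instead.
The additional-duty order on 5101.14 targets Farena, not Hesara; it does not apply.
Duty = €359,978.61 × 0% = €0.00.
Line 2 (1139.55, Seron, 1,689 kg, €138,531.78):
Base rate for 1139.55 is 4% + €2.10/kg.
Duty = €138,531.78 × 4% + 1,689 × €2.10 = €9,088.17.
Line 3 (2944.88, Farena, 670 kg, €26,156.80):
Base rate for 2944.88 is 22%.
Additional duty on 2944.88 from Farena: +31.9%. Applied ad valorem rate: 22% + 31.9% = 53.9%.
Duty = €26,156.80 × 53.9% = €14,098.52.
Total = €0.00 + €9,088.17 + €14,098.52 = €23,186.69.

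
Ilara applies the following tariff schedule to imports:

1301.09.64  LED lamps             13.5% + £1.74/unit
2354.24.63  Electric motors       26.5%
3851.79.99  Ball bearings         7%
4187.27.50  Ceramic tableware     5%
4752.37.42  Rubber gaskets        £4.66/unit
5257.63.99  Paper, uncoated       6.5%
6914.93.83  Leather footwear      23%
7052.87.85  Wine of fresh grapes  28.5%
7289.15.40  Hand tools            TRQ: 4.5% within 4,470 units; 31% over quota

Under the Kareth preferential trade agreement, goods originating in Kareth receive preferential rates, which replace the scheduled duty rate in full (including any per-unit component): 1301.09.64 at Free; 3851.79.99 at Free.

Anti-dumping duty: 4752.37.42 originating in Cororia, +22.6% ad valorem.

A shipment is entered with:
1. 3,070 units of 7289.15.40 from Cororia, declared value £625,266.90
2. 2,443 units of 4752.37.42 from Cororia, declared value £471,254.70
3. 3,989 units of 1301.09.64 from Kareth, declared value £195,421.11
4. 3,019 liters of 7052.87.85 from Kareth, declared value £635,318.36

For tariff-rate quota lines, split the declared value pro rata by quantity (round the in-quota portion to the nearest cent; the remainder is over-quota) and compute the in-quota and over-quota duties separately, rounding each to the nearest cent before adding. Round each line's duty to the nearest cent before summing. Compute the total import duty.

£327,090.68

Line 1 (7289.15.40, Cororia, 3,070 units, £625,266.90):
Code 7289.15.40 is under a tariff-rate quota (threshold 4,470 units). Quantity 3,070 units is within the quota, so the in-quota rate 4.5% applies to the full value.
Duty = £625,266.90 × 4.5% = £28,137.01.
Line 2 (4752.37.42, Cororia, 2,443 units, £471,254.70):
Base rate for 4752.37.42 is £4.66/unit.
Additional duty on 4752.37.42 from Cororia: +22.6% ad valorem. Applied ad valorem rate = 22.6%.
Duty = £471,254.70 × 22.6% + 2,443 × £4.66 = £117,887.94.
Line 3 (1301.09.64, Kareth, 3,989 units, £195,421.11):
Base rate for 1301.09.64 is 13.5% + £1.74/unit.
Origin Kareth qualifies under the Ilara–Kareth agreement and 1301.09.64 is covered: preferential rate Free applies instead.
Duty = £195,421.11 × 0% = £0.00.
Line 4 (7052.87.85, Kareth, 3,019 liters, £635,318.36):
Base rate for 7052.87.85 is 28.5%.
Origin Kareth is the FTA partner but 7052.87.85 is not on the preference list; base rate stands.
Duty = £635,318.36 × 28.5% = £181,065.73.
Total = £28,137.01 + £117,887.94 + £0.00 + £181,065.73 = £327,090.68.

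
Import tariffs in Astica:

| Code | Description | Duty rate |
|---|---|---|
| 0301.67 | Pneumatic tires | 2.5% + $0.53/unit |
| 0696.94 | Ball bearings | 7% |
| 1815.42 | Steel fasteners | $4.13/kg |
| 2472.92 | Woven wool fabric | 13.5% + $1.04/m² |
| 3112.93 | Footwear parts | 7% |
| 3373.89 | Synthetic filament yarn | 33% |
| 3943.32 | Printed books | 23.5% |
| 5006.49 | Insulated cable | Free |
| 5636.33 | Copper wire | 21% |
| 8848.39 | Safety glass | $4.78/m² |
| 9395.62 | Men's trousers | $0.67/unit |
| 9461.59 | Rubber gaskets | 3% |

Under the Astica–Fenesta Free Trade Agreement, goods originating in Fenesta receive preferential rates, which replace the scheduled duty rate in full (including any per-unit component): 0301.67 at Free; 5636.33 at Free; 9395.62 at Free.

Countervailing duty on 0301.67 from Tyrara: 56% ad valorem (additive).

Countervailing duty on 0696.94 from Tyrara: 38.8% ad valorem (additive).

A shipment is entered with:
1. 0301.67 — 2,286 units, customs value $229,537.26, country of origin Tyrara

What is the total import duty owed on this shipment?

Line 1 (0301.67, Tyrara, 2,286 units, $229,537.26):
Base rate for 0301.67 is 2.5% + $0.53/unit.
0301.67 has an FTA preferential rate, but origin Tyrara is not Fenesta; base rate stands.
Additional duty on 0301.67 from Tyrara: +56%. Applied ad valorem rate: 2.5% + 56% = 58.5%.
Duty = $229,537.26 × 58.5% + 2,286 × $0.53 = $135,490.88.

$135,490.88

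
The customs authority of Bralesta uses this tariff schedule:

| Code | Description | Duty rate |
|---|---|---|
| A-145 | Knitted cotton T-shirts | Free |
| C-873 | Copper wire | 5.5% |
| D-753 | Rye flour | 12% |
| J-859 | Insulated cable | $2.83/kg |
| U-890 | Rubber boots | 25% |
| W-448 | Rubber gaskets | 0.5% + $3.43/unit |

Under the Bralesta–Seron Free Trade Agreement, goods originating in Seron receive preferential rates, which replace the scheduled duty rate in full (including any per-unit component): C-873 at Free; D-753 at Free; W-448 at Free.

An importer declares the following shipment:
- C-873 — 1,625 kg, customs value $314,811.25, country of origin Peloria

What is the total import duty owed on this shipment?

Line 1 (C-873, Peloria, 1,625 kg, $314,811.25):
Base rate for C-873 is 5.5%.
C-873 has an FTA preferential rate, but origin Peloria is not Seron; base rate stands.
Duty = $314,811.25 × 5.5% = $17,314.62.

$17,314.62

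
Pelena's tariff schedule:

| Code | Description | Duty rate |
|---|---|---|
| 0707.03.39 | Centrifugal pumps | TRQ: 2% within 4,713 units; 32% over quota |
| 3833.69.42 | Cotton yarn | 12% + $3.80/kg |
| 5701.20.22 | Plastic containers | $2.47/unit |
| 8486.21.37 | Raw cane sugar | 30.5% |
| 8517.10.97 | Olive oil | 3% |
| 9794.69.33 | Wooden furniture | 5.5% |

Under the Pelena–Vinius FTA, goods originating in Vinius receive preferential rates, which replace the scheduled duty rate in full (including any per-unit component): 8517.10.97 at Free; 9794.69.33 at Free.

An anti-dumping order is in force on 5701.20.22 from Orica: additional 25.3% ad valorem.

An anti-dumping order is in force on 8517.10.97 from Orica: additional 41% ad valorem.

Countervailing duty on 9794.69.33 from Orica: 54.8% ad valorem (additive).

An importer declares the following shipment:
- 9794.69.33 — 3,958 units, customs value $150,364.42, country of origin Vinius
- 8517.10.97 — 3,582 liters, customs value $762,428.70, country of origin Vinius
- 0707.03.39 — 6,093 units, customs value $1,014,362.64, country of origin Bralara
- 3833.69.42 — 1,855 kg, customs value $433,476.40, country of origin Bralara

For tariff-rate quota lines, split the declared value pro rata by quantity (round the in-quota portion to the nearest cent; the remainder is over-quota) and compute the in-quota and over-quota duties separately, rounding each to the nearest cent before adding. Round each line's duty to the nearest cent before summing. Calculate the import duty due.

Line 1 (9794.69.33, Vinius, 3,958 units, $150,364.42):
Base rate for 9794.69.33 is 5.5%.
Origin Vinius qualifies under the Pelena–Vinius agreement and 9794.69.33 is covered: preferential rate Free applies instead.
The additional-duty order on 9794.69.33 targets Orica, not Vinius; it does not apply.
Duty = $150,364.42 × 0% = $0.00.
Line 2 (8517.10.97, Vinius, 3,582 liters, $762,428.70):
Base rate for 8517.10.97 is 3%.
Origin Vinius qualifies under the Pelena–Vinius agreement and 8517.10.97 is covered: preferential rate Free applies instead.
The additional-duty order on 8517.10.97 targets Orica, not Vinius; it does not apply.
Duty = $762,428.70 × 0% = $0.00.
Line 3 (0707.03.39, Bralara, 6,093 units, $1,014,362.64):
Code 0707.03.39 is under a tariff-rate quota (threshold 4,713 units). In-quota: 4,713 units at 2%; over-quota: 1,380 units at 32%.
Pro-rata value split: in-quota = $1,014,362.64 × 4,713/6,093 = $784,620.24; over-quota = $1,014,362.64 − $784,620.24 = $229,742.40.
In-quota duty = $784,620.24 × 2% = $15,692.40. Over-quota duty = $229,742.40 × 32% = $73,517.57.
Line duty = $15,692.40 + $73,517.57 = $89,209.97.
Line 4 (3833.69.42, Bralara, 1,855 kg, $433,476.40):
Base rate for 3833.69.42 is 12% + $3.80/kg.
Duty = $433,476.40 × 12% + 1,855 × $3.80 = $59,066.17.
Total = $0.00 + $0.00 + $89,209.97 + $59,066.17 = $148,276.14.

$148,276.14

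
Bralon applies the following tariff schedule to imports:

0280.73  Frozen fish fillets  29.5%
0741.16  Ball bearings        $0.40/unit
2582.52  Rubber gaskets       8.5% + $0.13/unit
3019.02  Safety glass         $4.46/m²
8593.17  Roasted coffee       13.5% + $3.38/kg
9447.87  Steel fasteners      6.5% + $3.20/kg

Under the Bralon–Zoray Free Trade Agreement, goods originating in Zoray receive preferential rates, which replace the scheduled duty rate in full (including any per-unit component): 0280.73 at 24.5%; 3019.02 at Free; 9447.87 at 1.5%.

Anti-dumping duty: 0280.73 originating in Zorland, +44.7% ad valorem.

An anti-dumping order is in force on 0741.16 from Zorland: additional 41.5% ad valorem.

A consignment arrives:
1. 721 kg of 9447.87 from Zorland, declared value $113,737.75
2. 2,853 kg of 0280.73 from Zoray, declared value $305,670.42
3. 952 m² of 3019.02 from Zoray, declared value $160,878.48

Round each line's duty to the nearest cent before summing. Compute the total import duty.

$84,589.40

Line 1 (9447.87, Zorland, 721 kg, $113,737.75):
Base rate for 9447.87 is 6.5% + $3.20/kg.
9447.87 has an FTA preferential rate, but origin Zorland is not Zoray; base rate stands.
Duty = $113,737.75 × 6.5% + 721 × $3.20 = $9,700.15.
Line 2 (0280.73, Zoray, 2,853 kg, $305,670.42):
Base rate for 0280.73 is 29.5%.
Origin Zoray qualifies under the Bralon–Zoray agreement and 0280.73 is covered: preferential rate 24.5% applies instead.
The additional-duty order on 0280.73 targets Zorland, not Zoray; it does not apply.
Duty = $305,670.42 × 24.5% = $74,889.25.
Line 3 (3019.02, Zoray, 952 m², $160,878.48):
Base rate for 3019.02 is $4.46/m².
Origin Zoray qualifies under the Bralon–Zoray agreement and 3019.02 is covered: preferential rate Free applies instead.
Duty = $160,878.48 × 0% = $0.00.
Total = $9,700.15 + $74,889.25 + $0.00 = $84,589.40.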